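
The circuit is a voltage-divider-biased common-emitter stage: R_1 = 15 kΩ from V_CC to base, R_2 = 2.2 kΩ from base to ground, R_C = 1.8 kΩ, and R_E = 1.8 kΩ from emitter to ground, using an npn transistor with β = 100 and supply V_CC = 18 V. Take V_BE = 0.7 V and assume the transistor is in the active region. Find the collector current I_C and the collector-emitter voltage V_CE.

I_C ≈ 0.87 mA, V_CE ≈ 15 V

Thevenize the base divider: V_Th = V_CC·R_2/(R_1+R_2) = 18×2.2/17.2 = 2.3 V, R_Th = R_1‖R_2 = 1.92 kΩ.
Base-emitter loop: V_Th = I_B·R_Th + V_BE + (β+1)I_B·R_E, so I_B = (2.3 − 0.7) / (1.92 + 101×1.8) = 0.00872 mA.
I_C = β·I_B = 100×0.00872 = 0.872 mA, and I_E = (β+1)I_B = 0.881 mA.
V_CE = V_CC − I_C·R_C − I_E·R_E = 18 − 0.872×1.8 − 0.881×1.8 = 14.8 V.
V_CE = 14.8 V > 0.2 V confirms active-region operation.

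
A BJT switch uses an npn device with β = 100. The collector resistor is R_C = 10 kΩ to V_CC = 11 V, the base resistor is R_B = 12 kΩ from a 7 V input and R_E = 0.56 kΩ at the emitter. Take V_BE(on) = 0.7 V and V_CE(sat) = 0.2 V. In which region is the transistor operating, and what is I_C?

Assume active: I_B = (7 − 0.7)/(12 + 101×0.56) = 0.0919 mA, I_C = β·I_B = 9.19 mA.
Then V_CE = 11 − 9.19×10 − 9.28×0.56 = -86.1 V < 0.2 V — the active assumption fails.
Re-solve with V_CE = 0.2 V. KCL at the emitter: V_E/R_E = (V_BB−0.7−V_E)/R_B + (V_CC−0.2−V_E)/R_C, giving V_E = 0.815 V.
I_C = (V_CC − 0.2 − V_E)/R_C = (10.8 − 0.815)/10 = 0.998 mA.
Check: I_B = (6.3 − 0.815)/12 = 0.457 mA, and β·I_B = 45.7 mA > I_C, confirming saturation.

saturation; I_C ≈ 1 mA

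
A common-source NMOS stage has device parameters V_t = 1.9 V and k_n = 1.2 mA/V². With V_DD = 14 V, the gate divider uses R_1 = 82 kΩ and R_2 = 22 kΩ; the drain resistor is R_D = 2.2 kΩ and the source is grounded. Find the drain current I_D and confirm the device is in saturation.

V_G = V_DD·R_2/(R_1+R_2) = 14×22/104 = 2.96 V. With the source grounded, V_GS = V_G = 2.96 V.
Assume saturation: I_D = (k_n/2)(V_GS − V_t)² = (1.2/2)×(2.96 − 1.9)² = 0.6×1.06² = 0.676 mA.
V_DS = V_DD − I_D·R_D = 14 − 0.676×2.2 = 12.5 V.
Saturation requires V_DS ≥ V_GS − V_t = 1.06 V; 12.5 ≥ 1.06 ✓.

I_D ≈ 0.68 mA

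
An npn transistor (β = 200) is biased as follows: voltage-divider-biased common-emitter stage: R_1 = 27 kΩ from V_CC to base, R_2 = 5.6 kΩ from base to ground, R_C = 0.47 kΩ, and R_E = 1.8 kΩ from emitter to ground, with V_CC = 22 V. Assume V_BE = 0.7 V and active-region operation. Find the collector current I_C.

I_C ≈ 1.7 mA

Thevenize the base divider: V_Th = V_CC·R_2/(R_1+R_2) = 22×5.6/32.6 = 3.78 V, R_Th = R_1‖R_2 = 4.64 kΩ.
Base-emitter loop: V_Th = I_B·R_Th + V_BE + (β+1)I_B·R_E, so I_B = (3.78 − 0.7) / (4.64 + 201×1.8) = 0.0084 mA.
I_C = β·I_B = 200×0.0084 = 1.68 mA, and I_E = (β+1)I_B = 1.69 mA.
V_CE = V_CC − I_C·R_C − I_E·R_E = 22 − 1.68×0.47 − 1.69×1.8 = 18.2 V.
V_CE = 18.2 V > 0.2 V confirms active-region operation.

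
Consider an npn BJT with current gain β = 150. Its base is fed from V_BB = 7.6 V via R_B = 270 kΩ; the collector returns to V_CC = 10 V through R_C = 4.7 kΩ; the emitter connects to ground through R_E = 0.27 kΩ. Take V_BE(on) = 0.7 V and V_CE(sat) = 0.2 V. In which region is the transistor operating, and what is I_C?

saturation; I_C ≈ 2 mA

Assume active: I_B = (7.6 − 0.7)/(270 + 151×0.27) = 0.0222 mA, I_C = β·I_B = 3.33 mA.
Then V_CE = 10 − 3.33×4.7 − 3.35×0.27 = -6.56 V < 0.2 V — the active assumption fails.
Re-solve with V_CE = 0.2 V. KCL at the emitter: V_E/R_E = (V_BB−0.7−V_E)/R_B + (V_CC−0.2−V_E)/R_C, giving V_E = 0.538 V.
I_C = (V_CC − 0.2 − V_E)/R_C = (9.8 − 0.538)/4.7 = 1.97 mA.
Check: I_B = (6.9 − 0.538)/270 = 0.0236 mA, and β·I_B = 3.53 mA > I_C, confirming saturation.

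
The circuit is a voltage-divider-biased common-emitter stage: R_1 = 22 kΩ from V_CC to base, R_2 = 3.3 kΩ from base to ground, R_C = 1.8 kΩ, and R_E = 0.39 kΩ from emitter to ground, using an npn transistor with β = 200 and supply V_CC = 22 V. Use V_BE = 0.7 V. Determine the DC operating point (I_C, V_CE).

I_C ≈ 5.3 mA, V_CE ≈ 10 V

Thevenize the base divider: V_Th = V_CC·R_2/(R_1+R_2) = 22×3.3/25.3 = 2.87 V, R_Th = R_1‖R_2 = 2.87 kΩ.
Base-emitter loop: V_Th = I_B·R_Th + V_BE + (β+1)I_B·R_E, so I_B = (2.87 − 0.7) / (2.87 + 201×0.39) = 0.0267 mA.
I_C = β·I_B = 200×0.0267 = 5.34 mA, and I_E = (β+1)I_B = 5.37 mA.
V_CE = V_CC − I_C·R_C − I_E·R_E = 22 − 5.34×1.8 − 5.37×0.39 = 10.3 V.
V_CE = 10.3 V > 0.2 V confirms active-region operation.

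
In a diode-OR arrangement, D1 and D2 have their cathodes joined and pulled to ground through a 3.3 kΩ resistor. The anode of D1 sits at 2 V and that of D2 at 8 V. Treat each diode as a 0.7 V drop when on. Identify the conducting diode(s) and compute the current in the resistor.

Assume both conduct. Then node N would need to be at both 2−0.7 = 1.3 V and 8−0.7 = 7.3 V, which is impossible.
Assume only D2 conducts: V_N = 8 − 0.7 = 7.3 V, so I_R = 7.3/3.3 = 2.21 mA.
Check D1: its anode-to-cathode voltage is 2 − 7.3 = -5.3 V < 0.7 V, so it is off. The assumption is consistent.

Only D2 conducts; I_R ≈ 2.2 mA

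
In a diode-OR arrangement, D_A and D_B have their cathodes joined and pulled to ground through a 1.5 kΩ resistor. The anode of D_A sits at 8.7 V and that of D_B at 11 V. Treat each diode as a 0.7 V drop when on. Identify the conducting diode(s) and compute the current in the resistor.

Assume both conduct. Then node N would need to be at both 8.7−0.7 = 8 V and 11−0.7 = 10.3 V, which is impossible.
Assume only D_B conducts: V_N = 11 − 0.7 = 10.3 V, so I_R = 10.3/1.5 = 6.87 mA.
Check D_A: its anode-to-cathode voltage is 8.7 − 10.3 = -1.6 V < 0.7 V, so it is off. The assumption is consistent.

Only D_B conducts; I_R ≈ 6.9 mA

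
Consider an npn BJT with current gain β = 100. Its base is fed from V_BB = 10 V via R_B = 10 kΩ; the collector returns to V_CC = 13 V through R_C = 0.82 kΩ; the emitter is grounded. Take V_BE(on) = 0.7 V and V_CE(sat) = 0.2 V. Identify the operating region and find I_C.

saturation; I_C ≈ 16 mA

Assume active: I_B = (10 − 0.7)/10 = 0.93 mA, giving I_C = β·I_B = 93 mA.
But then V_CE = 13 − 93×0.82 = -63.3 V < V_CE(sat) = 0.2 V — impossible in the active region.
So the transistor is saturated. With V_CE = 0.2 V, I_C = (V_CC − 0.2)/R_C = 12.8/0.82 = 15.6 mA.
Check: β·I_B = 93 mA > I_C = 15.6 mA, confirming saturation.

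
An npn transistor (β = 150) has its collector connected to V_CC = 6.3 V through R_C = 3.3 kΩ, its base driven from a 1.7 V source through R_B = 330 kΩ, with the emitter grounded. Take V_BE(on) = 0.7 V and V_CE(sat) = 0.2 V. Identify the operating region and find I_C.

active; I_C ≈ 0.45 mA

Assume active. Base-emitter loop: I_B = (V_BB − V_BE)/R_B = (1.7 − 0.7)/330 = 0.00303 mA.
I_C = β·I_B = 150×0.00303 = 0.455 mA.
V_CE = V_CC − I_C·R_C = 6.3 − 0.455×3.3 = 4.8 V > V_CE(sat), so the active-region assumption holds.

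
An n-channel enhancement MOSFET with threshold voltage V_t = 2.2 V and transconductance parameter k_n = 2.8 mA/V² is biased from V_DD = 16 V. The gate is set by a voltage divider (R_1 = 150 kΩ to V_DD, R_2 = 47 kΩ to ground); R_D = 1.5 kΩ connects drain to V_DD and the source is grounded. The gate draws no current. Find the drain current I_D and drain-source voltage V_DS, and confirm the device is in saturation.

V_G = V_DD·R_2/(R_1+R_2) = 16×47/197 = 3.82 V. With the source grounded, V_GS = V_G = 3.82 V.
Assume saturation: I_D = (k_n/2)(V_GS − V_t)² = (2.8/2)×(3.82 − 2.2)² = 1.4×1.62² = 3.66 mA.
V_DS = V_DD − I_D·R_D = 16 − 3.66×1.5 = 10.5 V.
Saturation requires V_DS ≥ V_GS − V_t = 1.62 V; 10.5 ≥ 1.62 ✓.

I_D ≈ 3.7 mA, V_DS ≈ 11 V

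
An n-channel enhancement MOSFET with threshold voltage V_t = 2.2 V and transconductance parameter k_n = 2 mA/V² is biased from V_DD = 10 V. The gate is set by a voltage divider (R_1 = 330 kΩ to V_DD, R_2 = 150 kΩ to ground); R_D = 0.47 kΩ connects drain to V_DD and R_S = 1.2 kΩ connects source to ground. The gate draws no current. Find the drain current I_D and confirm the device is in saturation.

I_D ≈ 0.31 mA

V_G = V_DD·R_2/(R_1+R_2) = 10×150/480 = 3.12 V.
Assume saturation: I_D = (k_n/2)(V_GS − V_t)² with V_GS = V_G − I_D·R_S = 3.12 − 1.2·I_D.
Substituting gives 1.44·I_D² − 3.22·I_D + 0.856 = 0, with roots I_D = 0.308 or 1.93 mA.
The root I_D = 1.93 mA gives V_GS = 0.812 V ≤ V_t, so take I_D = 0.308 mA.
Then V_GS = 2.76 V and V_DS = V_DD − I_D(R_D+R_S) = 10 − 0.308×1.67 = 9.49 V.
Saturation requires V_DS ≥ V_GS − V_t = 0.555 V; 9.49 ≥ 0.555 ✓.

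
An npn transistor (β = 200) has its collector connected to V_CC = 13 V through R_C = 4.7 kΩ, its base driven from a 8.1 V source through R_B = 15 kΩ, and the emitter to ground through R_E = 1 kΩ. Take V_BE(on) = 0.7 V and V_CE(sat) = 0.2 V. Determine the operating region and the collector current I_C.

saturation; I_C ≈ 2.2 mA

Assume active: I_B = (8.1 − 0.7)/(15 + 201×1) = 0.0343 mA, I_C = β·I_B = 6.85 mA.
Then V_CE = 13 − 6.85×4.7 − 6.89×1 = -26.1 V < 0.2 V — the active assumption fails.
Re-solve with V_CE = 0.2 V. KCL at the emitter: V_E/R_E = (V_BB−0.7−V_E)/R_B + (V_CC−0.2−V_E)/R_C, giving V_E = 2.51 V.
I_C = (V_CC − 0.2 − V_E)/R_C = (12.8 − 2.51)/4.7 = 2.19 mA.
Check: I_B = (7.4 − 2.51)/15 = 0.326 mA, and β·I_B = 65.1 mA > I_C, confirming saturation.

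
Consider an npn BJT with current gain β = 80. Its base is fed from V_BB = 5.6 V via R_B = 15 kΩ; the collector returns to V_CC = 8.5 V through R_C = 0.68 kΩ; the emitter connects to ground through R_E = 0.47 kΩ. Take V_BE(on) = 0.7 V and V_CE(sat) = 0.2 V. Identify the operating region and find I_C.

saturation; I_C ≈ 7.2 mA

Assume active: I_B = (5.6 − 0.7)/(15 + 81×0.47) = 0.0923 mA, I_C = β·I_B = 7.39 mA.
Then V_CE = 8.5 − 7.39×0.68 − 7.48×0.47 = -0.0378 V < 0.2 V — the active assumption fails.
Re-solve with V_CE = 0.2 V. KCL at the emitter: V_E/R_E = (V_BB−0.7−V_E)/R_B + (V_CC−0.2−V_E)/R_C, giving V_E = 3.42 V.
I_C = (V_CC − 0.2 − V_E)/R_C = (8.3 − 3.42)/0.68 = 7.18 mA.
Check: I_B = (4.9 − 3.42)/15 = 0.0987 mA, and β·I_B = 7.9 mA > I_C, confirming saturation.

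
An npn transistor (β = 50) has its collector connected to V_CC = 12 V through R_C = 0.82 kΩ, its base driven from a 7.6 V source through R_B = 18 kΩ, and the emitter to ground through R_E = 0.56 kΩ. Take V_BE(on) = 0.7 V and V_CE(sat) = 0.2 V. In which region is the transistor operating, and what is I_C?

Assume active. Base-emitter loop: I_B = (V_BB − V_BE)/(R_B + (β+1)R_E) = (7.6 − 0.7)/(18 + 51×0.56) = 0.148 mA.
I_C = β·I_B = 50×0.148 = 7.41 mA.
V_CE = V_CC − I_C·R_C − I_E·R_E = 12 − 7.41×0.82 − 7.56×0.56 = 1.69 V > V_CE(sat), so the active-region assumption holds.

active; I_C ≈ 7.4 mA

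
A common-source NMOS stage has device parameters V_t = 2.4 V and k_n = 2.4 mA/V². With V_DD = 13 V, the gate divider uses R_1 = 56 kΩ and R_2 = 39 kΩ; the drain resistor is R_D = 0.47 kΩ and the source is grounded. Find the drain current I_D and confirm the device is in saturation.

I_D ≈ 10 mA

V_G = V_DD·R_2/(R_1+R_2) = 13×39/95 = 5.34 V. With the source grounded, V_GS = V_G = 5.34 V.
Assume saturation: I_D = (k_n/2)(V_GS − V_t)² = (2.4/2)×(5.34 − 2.4)² = 1.2×2.94² = 10.4 mA.
V_DS = V_DD − I_D·R_D = 13 − 10.4×0.47 = 8.14 V.
Saturation requires V_DS ≥ V_GS − V_t = 2.94 V; 8.14 ≥ 2.94 ✓.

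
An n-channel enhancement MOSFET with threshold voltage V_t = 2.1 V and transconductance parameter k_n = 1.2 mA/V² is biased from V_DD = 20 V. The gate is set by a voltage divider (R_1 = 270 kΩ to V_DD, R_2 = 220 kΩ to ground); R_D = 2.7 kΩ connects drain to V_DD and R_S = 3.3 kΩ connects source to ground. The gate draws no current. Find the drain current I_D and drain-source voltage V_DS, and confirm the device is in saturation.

V_G = V_DD·R_2/(R_1+R_2) = 20×220/490 = 8.98 V.
Assume saturation: I_D = (k_n/2)(V_GS − V_t)² with V_GS = V_G − I_D·R_S = 8.98 − 3.3·I_D.
Substituting gives 6.53·I_D² − 28.2·I_D + 28.4 = 0, with roots I_D = 1.59 or 2.73 mA.
The root I_D = 2.73 mA gives V_GS = -0.0336 V ≤ V_t, so take I_D = 1.59 mA.
Then V_GS = 3.73 V and V_DS = V_DD − I_D(R_D+R_S) = 20 − 1.59×6 = 10.5 V.
Saturation requires V_DS ≥ V_GS − V_t = 1.63 V; 10.5 ≥ 1.63 ✓.

I_D ≈ 1.6 mA, V_DS ≈ 10 V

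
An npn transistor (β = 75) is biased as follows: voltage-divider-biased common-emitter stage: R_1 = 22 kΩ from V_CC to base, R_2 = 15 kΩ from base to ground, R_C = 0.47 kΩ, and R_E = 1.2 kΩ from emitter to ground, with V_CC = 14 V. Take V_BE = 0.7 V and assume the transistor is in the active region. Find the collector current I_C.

I_C ≈ 3.7 mA

Thevenize the base divider: V_Th = V_CC·R_2/(R_1+R_2) = 14×15/37 = 5.68 V, R_Th = R_1‖R_2 = 8.92 kΩ.
Base-emitter loop: V_Th = I_B·R_Th + V_BE + (β+1)I_B·R_E, so I_B = (5.68 − 0.7) / (8.92 + 76×1.2) = 0.0497 mA.
I_C = β·I_B = 75×0.0497 = 3.73 mA, and I_E = (β+1)I_B = 3.78 mA.
V_CE = V_CC − I_C·R_C − I_E·R_E = 14 − 3.73×0.47 − 3.78×1.2 = 7.72 V.
V_CE = 7.72 V > 0.2 V confirms active-region operation.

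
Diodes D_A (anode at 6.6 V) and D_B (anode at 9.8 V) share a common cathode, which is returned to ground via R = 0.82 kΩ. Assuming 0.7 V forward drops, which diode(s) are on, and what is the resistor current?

Assume both conduct. Then node N would need to be at both 6.6−0.7 = 5.9 V and 9.8−0.7 = 9.1 V, which is impossible.
Assume only D_B conducts: V_N = 9.8 − 0.7 = 9.1 V, so I_R = 9.1/0.82 = 11.1 mA.
Check D_A: its anode-to-cathode voltage is 6.6 − 9.1 = -2.5 V < 0.7 V, so it is off. The assumption is consistent.

Only D_B conducts; I_R ≈ 11 mA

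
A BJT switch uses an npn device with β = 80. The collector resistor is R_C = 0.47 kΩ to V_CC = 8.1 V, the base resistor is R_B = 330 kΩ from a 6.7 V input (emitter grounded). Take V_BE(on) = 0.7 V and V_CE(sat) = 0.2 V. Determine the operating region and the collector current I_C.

Assume active. Base-emitter loop: I_B = (V_BB − V_BE)/R_B = (6.7 − 0.7)/330 = 0.0182 mA.
I_C = β·I_B = 80×0.0182 = 1.45 mA.
V_CE = V_CC − I_C·R_C = 8.1 − 1.45×0.47 = 7.42 V > V_CE(sat), so the active-region assumption holds.

active; I_C ≈ 1.5 mA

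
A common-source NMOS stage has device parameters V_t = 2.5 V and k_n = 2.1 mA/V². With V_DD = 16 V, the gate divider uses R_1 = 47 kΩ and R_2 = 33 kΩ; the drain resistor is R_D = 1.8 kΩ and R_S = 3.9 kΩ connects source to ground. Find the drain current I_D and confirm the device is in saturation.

I_D ≈ 0.82 mA

V_G = V_DD·R_2/(R_1+R_2) = 16×33/80 = 6.6 V.
Assume saturation: I_D = (k_n/2)(V_GS − V_t)² with V_GS = V_G − I_D·R_S = 6.6 − 3.9·I_D.
Substituting gives 16·I_D² − 34.6·I_D + 17.7 = 0, with roots I_D = 0.824 or 1.34 mA.
The root I_D = 1.34 mA gives V_GS = 1.37 V ≤ V_t, so take I_D = 0.824 mA.
Then V_GS = 3.39 V and V_DS = V_DD − I_D(R_D+R_S) = 16 − 0.824×5.7 = 11.3 V.
Saturation requires V_DS ≥ V_GS − V_t = 0.886 V; 11.3 ≥ 0.886 ✓.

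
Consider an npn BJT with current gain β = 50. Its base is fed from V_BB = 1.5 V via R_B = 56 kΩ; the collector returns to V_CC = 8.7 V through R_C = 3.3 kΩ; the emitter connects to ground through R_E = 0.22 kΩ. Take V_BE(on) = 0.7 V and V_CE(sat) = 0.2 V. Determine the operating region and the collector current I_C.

Assume active. Base-emitter loop: I_B = (V_BB − V_BE)/(R_B + (β+1)R_E) = (1.5 − 0.7)/(56 + 51×0.22) = 0.0119 mA.
I_C = β·I_B = 50×0.0119 = 0.595 mA.
V_CE = V_CC − I_C·R_C − I_E·R_E = 8.7 − 0.595×3.3 − 0.607×0.22 = 6.6 V > V_CE(sat), so the active-region assumption holds.

active; I_C ≈ 0.6 mA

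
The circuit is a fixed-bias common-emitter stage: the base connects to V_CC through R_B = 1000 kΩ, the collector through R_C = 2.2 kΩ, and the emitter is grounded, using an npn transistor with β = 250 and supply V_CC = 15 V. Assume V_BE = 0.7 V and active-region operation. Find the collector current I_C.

I_C ≈ 3.6 mA

Base loop: V_CC = I_B·R_B + V_BE, so I_B = (15 − 0.7)/1000 kΩ = 0.0143 mA.
In the active region I_C = β·I_B = 250 × 0.0143 = 3.58 mA.
Collector loop: V_CE = V_CC − I_C·R_C = 15 − 3.58×2.2 = 7.13 V.
Since V_CE = 7.13 V > V_CE(sat) ≈ 0.2 V, the transistor is in the active region as assumed.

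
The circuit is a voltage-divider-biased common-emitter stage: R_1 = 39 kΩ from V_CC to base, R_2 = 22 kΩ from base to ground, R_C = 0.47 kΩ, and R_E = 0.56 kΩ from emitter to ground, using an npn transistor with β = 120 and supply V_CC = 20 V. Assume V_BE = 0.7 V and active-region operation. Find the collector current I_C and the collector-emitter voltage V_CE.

I_C ≈ 9.6 mA, V_CE ≈ 10 V

Thevenize the base divider: V_Th = V_CC·R_2/(R_1+R_2) = 20×22/61 = 7.21 V, R_Th = R_1‖R_2 = 14.1 kΩ.
Base-emitter loop: V_Th = I_B·R_Th + V_BE + (β+1)I_B·R_E, so I_B = (7.21 − 0.7) / (14.1 + 121×0.56) = 0.0796 mA.
I_C = β·I_B = 120×0.0796 = 9.55 mA, and I_E = (β+1)I_B = 9.63 mA.
V_CE = V_CC − I_C·R_C − I_E·R_E = 20 − 9.55×0.47 − 9.63×0.56 = 10.1 V.
V_CE = 10.1 V > 0.2 V confirms active-region operation.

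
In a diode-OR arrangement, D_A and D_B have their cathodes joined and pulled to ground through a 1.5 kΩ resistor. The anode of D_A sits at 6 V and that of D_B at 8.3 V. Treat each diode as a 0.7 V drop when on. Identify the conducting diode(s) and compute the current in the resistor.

Assume both conduct. Then node N would need to be at both 6−0.7 = 5.3 V and 8.3−0.7 = 7.6 V, which is impossible.
Assume only D_B conducts: V_N = 8.3 − 0.7 = 7.6 V, so I_R = 7.6/1.5 = 5.07 mA.
Check D_A: its anode-to-cathode voltage is 6 − 7.6 = -1.6 V < 0.7 V, so it is off. The assumption is consistent.

Only D_B conducts; I_R ≈ 5.1 mA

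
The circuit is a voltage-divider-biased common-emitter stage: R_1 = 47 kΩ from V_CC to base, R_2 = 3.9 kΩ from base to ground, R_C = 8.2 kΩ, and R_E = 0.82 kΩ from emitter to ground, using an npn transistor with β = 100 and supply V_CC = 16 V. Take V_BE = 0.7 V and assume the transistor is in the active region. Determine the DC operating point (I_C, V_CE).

I_C ≈ 0.61 mA, V_CE ≈ 11 V

Thevenize the base divider: V_Th = V_CC·R_2/(R_1+R_2) = 16×3.9/50.9 = 1.23 V, R_Th = R_1‖R_2 = 3.6 kΩ.
Base-emitter loop: V_Th = I_B·R_Th + V_BE + (β+1)I_B·R_E, so I_B = (1.23 − 0.7) / (3.6 + 101×0.82) = 0.00609 mA.
I_C = β·I_B = 100×0.00609 = 0.609 mA, and I_E = (β+1)I_B = 0.615 mA.
V_CE = V_CC − I_C·R_C − I_E·R_E = 16 − 0.609×8.2 − 0.615×0.82 = 10.5 V.
V_CE = 10.5 V > 0.2 V confirms active-region operation.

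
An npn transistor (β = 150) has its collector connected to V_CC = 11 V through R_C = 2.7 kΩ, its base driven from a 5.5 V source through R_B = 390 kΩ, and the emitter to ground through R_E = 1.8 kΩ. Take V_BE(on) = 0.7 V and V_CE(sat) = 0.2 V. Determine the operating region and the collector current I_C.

Assume active. Base-emitter loop: I_B = (V_BB − V_BE)/(R_B + (β+1)R_E) = (5.5 − 0.7)/(390 + 151×1.8) = 0.00725 mA.
I_C = β·I_B = 150×0.00725 = 1.09 mA.
V_CE = V_CC − I_C·R_C − I_E·R_E = 11 − 1.09×2.7 − 1.1×1.8 = 6.09 V > V_CE(sat), so the active-region assumption holds.

active; I_C ≈ 1.1 mA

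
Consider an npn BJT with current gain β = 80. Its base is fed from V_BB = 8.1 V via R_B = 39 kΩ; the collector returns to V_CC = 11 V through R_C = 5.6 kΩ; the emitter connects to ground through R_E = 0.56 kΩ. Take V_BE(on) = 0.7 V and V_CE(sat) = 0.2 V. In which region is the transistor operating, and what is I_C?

Assume active: I_B = (8.1 − 0.7)/(39 + 81×0.56) = 0.0877 mA, I_C = β·I_B = 7.02 mA.
Then V_CE = 11 − 7.02×5.6 − 7.11×0.56 = -32.3 V < 0.2 V — the active assumption fails.
Re-solve with V_CE = 0.2 V. KCL at the emitter: V_E/R_E = (V_BB−0.7−V_E)/R_B + (V_CC−0.2−V_E)/R_C, giving V_E = 1.06 V.
I_C = (V_CC − 0.2 − V_E)/R_C = (10.8 − 1.06)/5.6 = 1.74 mA.
Check: I_B = (7.4 − 1.06)/39 = 0.162 mA, and β·I_B = 13 mA > I_C, confirming saturation.

saturation; I_C ≈ 1.7 mA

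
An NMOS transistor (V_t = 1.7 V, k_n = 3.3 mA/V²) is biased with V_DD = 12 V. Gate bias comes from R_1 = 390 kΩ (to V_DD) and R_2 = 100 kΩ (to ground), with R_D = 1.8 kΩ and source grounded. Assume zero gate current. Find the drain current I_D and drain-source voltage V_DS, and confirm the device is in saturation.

I_D ≈ 0.93 mA, V_DS ≈ 10 V

V_G = V_DD·R_2/(R_1+R_2) = 12×100/490 = 2.45 V. With the source grounded, V_GS = V_G = 2.45 V.
Assume saturation: I_D = (k_n/2)(V_GS − V_t)² = (3.3/2)×(2.45 − 1.7)² = 1.65×0.749² = 0.926 mA.
V_DS = V_DD − I_D·R_D = 12 − 0.926×1.8 = 10.3 V.
Saturation requires V_DS ≥ V_GS − V_t = 0.749 V; 10.3 ≥ 0.749 ✓.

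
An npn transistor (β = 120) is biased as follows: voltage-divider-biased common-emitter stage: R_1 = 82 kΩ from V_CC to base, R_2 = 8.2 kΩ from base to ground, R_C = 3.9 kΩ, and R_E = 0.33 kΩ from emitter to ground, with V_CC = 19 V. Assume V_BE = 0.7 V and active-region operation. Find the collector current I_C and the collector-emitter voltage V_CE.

I_C ≈ 2.6 mA, V_CE ≈ 8 V

Thevenize the base divider: V_Th = V_CC·R_2/(R_1+R_2) = 19×8.2/90.2 = 1.73 V, R_Th = R_1‖R_2 = 7.45 kΩ.
Base-emitter loop: V_Th = I_B·R_Th + V_BE + (β+1)I_B·R_E, so I_B = (1.73 − 0.7) / (7.45 + 121×0.33) = 0.0217 mA.
I_C = β·I_B = 120×0.0217 = 2.6 mA, and I_E = (β+1)I_B = 2.62 mA.
V_CE = V_CC − I_C·R_C − I_E·R_E = 19 − 2.6×3.9 − 2.62×0.33 = 7.99 V.
V_CE = 7.99 V > 0.2 V confirms active-region operation.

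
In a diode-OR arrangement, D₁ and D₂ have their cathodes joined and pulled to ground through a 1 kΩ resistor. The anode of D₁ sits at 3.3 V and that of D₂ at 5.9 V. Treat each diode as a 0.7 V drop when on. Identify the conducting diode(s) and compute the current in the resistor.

Assume both conduct. Then node N would need to be at both 3.3−0.7 = 2.6 V and 5.9−0.7 = 5.2 V, which is impossible.
Assume only D₂ conducts: V_N = 5.9 − 0.7 = 5.2 V, so I_R = 5.2/1 = 5.2 mA.
Check D₁: its anode-to-cathode voltage is 3.3 − 5.2 = -1.9 V < 0.7 V, so it is off. The assumption is consistent.

Only D₂ conducts; I_R ≈ 5.2 mA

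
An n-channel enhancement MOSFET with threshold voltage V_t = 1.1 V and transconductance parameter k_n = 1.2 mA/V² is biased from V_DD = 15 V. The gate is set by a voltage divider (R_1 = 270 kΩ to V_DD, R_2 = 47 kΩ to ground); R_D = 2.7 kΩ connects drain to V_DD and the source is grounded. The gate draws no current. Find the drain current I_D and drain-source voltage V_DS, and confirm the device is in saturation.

I_D ≈ 0.76 mA, V_DS ≈ 13 V

V_G = V_DD·R_2/(R_1+R_2) = 15×47/317 = 2.22 V. With the source grounded, V_GS = V_G = 2.22 V.
Assume saturation: I_D = (k_n/2)(V_GS − V_t)² = (1.2/2)×(2.22 − 1.1)² = 0.6×1.12² = 0.758 mA.
V_DS = V_DD − I_D·R_D = 15 − 0.758×2.7 = 13 V.
Saturation requires V_DS ≥ V_GS − V_t = 1.12 V; 13 ≥ 1.12 ✓.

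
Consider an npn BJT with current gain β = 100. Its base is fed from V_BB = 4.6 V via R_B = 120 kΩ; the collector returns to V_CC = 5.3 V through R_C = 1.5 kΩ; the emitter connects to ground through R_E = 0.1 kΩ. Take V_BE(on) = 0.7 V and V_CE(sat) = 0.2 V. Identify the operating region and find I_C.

Assume active. Base-emitter loop: I_B = (V_BB − V_BE)/(R_B + (β+1)R_E) = (4.6 − 0.7)/(120 + 101×0.1) = 0.03 mA.
I_C = β·I_B = 100×0.03 = 3 mA.
V_CE = V_CC − I_C·R_C − I_E·R_E = 5.3 − 3×1.5 − 3.03×0.1 = 0.501 V > V_CE(sat), so the active-region assumption holds.

active; I_C ≈ 3 mA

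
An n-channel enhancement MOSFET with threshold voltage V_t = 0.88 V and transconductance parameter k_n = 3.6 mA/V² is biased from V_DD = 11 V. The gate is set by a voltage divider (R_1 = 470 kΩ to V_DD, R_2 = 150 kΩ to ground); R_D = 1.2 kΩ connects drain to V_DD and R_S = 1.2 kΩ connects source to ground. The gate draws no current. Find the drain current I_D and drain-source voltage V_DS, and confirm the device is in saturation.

I_D ≈ 0.9 mA, V_DS ≈ 8.8 V

V_G = V_DD·R_2/(R_1+R_2) = 11×150/620 = 2.66 V.
Assume saturation: I_D = (k_n/2)(V_GS − V_t)² with V_GS = V_G − I_D·R_S = 2.66 − 1.2·I_D.
Substituting gives 2.59·I_D² − 8.7·I_D + 5.71 = 0, with roots I_D = 0.896 or 2.46 mA.
The root I_D = 2.46 mA gives V_GS = -0.289 V ≤ V_t, so take I_D = 0.896 mA.
Then V_GS = 1.59 V and V_DS = V_DD − I_D(R_D+R_S) = 11 − 0.896×2.4 = 8.85 V.
Saturation requires V_DS ≥ V_GS − V_t = 0.706 V; 8.85 ≥ 0.706 ✓.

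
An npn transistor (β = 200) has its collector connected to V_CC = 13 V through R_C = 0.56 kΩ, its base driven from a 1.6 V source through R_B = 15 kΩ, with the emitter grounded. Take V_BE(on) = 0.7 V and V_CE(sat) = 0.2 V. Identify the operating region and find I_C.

active; I_C ≈ 12 mA

Assume active. Base-emitter loop: I_B = (V_BB − V_BE)/R_B = (1.6 − 0.7)/15 = 0.06 mA.
I_C = β·I_B = 200×0.06 = 12 mA.
V_CE = V_CC − I_C·R_C = 13 − 12×0.56 = 6.28 V > V_CE(sat), so the active-region assumption holds.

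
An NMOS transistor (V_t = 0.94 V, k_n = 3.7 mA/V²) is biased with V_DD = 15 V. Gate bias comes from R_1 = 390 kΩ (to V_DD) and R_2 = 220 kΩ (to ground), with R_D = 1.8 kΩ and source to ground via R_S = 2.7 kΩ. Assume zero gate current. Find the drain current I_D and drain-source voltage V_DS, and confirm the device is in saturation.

V_G = V_DD·R_2/(R_1+R_2) = 15×220/610 = 5.41 V.
Assume saturation: I_D = (k_n/2)(V_GS − V_t)² with V_GS = V_G − I_D·R_S = 5.41 − 2.7·I_D.
Substituting gives 13.5·I_D² − 45.7·I_D + 37 = 0, with roots I_D = 1.34 or 2.04 mA.
The root I_D = 2.04 mA gives V_GS = -0.111 V ≤ V_t, so take I_D = 1.34 mA.
Then V_GS = 1.79 V and V_DS = V_DD − I_D(R_D+R_S) = 15 − 1.34×4.5 = 8.97 V.
Saturation requires V_DS ≥ V_GS − V_t = 0.851 V; 8.97 ≥ 0.851 ✓.

I_D ≈ 1.3 mA, V_DS ≈ 9 V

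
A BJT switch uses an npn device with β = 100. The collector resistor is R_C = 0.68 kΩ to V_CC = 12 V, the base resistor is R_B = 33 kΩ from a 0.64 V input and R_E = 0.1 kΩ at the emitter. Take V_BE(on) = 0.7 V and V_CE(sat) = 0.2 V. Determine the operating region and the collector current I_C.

V_BB = 0.64 V ≤ V_BE(on) = 0.7 V, so the base-emitter junction is not forward biased.
The transistor is in cutoff: I_B = I_C = 0.

cutoff; I_C ≈ 0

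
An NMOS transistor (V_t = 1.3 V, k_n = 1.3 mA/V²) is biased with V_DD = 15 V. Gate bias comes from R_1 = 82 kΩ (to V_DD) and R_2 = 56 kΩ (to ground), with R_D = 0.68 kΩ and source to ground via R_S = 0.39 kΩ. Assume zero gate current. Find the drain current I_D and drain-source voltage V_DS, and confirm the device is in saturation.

I_D ≈ 5.1 mA, V_DS ≈ 9.5 V

V_G = V_DD·R_2/(R_1+R_2) = 15×56/138 = 6.09 V.
Assume saturation: I_D = (k_n/2)(V_GS − V_t)² with V_GS = V_G − I_D·R_S = 6.09 − 0.39·I_D.
Substituting gives 0.0989·I_D² − 3.43·I_D + 14.9 = 0, with roots I_D = 5.1 or 29.6 mA.
The root I_D = 29.6 mA gives V_GS = -5.44 V ≤ V_t, so take I_D = 5.1 mA.
Then V_GS = 4.1 V and V_DS = V_DD − I_D(R_D+R_S) = 15 − 5.1×1.07 = 9.55 V.
Saturation requires V_DS ≥ V_GS − V_t = 2.8 V; 9.55 ≥ 2.8 ✓.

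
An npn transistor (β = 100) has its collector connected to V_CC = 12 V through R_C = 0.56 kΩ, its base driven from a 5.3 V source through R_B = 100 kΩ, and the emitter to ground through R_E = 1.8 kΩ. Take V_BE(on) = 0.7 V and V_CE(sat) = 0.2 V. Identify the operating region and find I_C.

Assume active. Base-emitter loop: I_B = (V_BB − V_BE)/(R_B + (β+1)R_E) = (5.3 − 0.7)/(100 + 101×1.8) = 0.0163 mA.
I_C = β·I_B = 100×0.0163 = 1.63 mA.
V_CE = V_CC − I_C·R_C − I_E·R_E = 12 − 1.63×0.56 − 1.65×1.8 = 8.12 V > V_CE(sat), so the active-region assumption holds.

active; I_C ≈ 1.6 mA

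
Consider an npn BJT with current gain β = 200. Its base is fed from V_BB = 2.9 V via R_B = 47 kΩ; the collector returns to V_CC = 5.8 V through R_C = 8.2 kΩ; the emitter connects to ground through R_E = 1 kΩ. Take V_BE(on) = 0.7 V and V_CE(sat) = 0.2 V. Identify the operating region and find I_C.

Assume active: I_B = (2.9 − 0.7)/(47 + 201×1) = 0.00887 mA, I_C = β·I_B = 1.77 mA.
Then V_CE = 5.8 − 1.77×8.2 − 1.78×1 = -10.5 V < 0.2 V — the active assumption fails.
Re-solve with V_CE = 0.2 V. KCL at the emitter: V_E/R_E = (V_BB−0.7−V_E)/R_B + (V_CC−0.2−V_E)/R_C, giving V_E = 0.638 V.
I_C = (V_CC − 0.2 − V_E)/R_C = (5.6 − 0.638)/8.2 = 0.605 mA.
Check: I_B = (2.2 − 0.638)/47 = 0.0332 mA, and β·I_B = 6.65 mA > I_C, confirming saturation.

saturation; I_C ≈ 0.61 mA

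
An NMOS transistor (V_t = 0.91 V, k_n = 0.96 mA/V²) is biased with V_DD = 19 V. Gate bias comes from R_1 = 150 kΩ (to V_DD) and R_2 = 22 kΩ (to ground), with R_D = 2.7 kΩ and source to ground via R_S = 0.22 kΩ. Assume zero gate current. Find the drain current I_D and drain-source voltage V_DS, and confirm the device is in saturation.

V_G = V_DD·R_2/(R_1+R_2) = 19×22/172 = 2.43 V.
Assume saturation: I_D = (k_n/2)(V_GS − V_t)² with V_GS = V_G − I_D·R_S = 2.43 − 0.22·I_D.
Substituting gives 0.0232·I_D² − 1.32·I_D + 1.11 = 0, with roots I_D = 0.853 or 56 mA.
The root I_D = 56 mA gives V_GS = -9.89 V ≤ V_t, so take I_D = 0.853 mA.
Then V_GS = 2.24 V and V_DS = V_DD − I_D(R_D+R_S) = 19 − 0.853×2.92 = 16.5 V.
Saturation requires V_DS ≥ V_GS − V_t = 1.33 V; 16.5 ≥ 1.33 ✓.

I_D ≈ 0.85 mA, V_DS ≈ 17 V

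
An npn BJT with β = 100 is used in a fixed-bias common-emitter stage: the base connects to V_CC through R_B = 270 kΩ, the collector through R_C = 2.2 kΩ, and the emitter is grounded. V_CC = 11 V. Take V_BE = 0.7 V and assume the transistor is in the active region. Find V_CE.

Base loop: V_CC = I_B·R_B + V_BE, so I_B = (11 − 0.7)/270 kΩ = 0.0381 mA.
In the active region I_C = β·I_B = 100 × 0.0381 = 3.81 mA.
Collector loop: V_CE = V_CC − I_C·R_C = 11 − 3.81×2.2 = 2.61 V.
Since V_CE = 2.61 V > V_CE(sat) ≈ 0.2 V, the transistor is in the active region as assumed.

V_CE ≈ 2.6 V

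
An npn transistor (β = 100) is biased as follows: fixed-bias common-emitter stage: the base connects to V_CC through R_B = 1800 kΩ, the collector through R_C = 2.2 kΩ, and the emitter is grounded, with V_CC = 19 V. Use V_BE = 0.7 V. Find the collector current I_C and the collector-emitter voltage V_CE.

I_C ≈ 1 mA, V_CE ≈ 17 V

Base loop: V_CC = I_B·R_B + V_BE, so I_B = (19 − 0.7)/1800 kΩ = 0.0102 mA.
In the active region I_C = β·I_B = 100 × 0.0102 = 1.02 mA.
Collector loop: V_CE = V_CC − I_C·R_C = 19 − 1.02×2.2 = 16.8 V.
Since V_CE = 16.8 V > V_CE(sat) ≈ 0.2 V, the transistor is in the active region as assumed.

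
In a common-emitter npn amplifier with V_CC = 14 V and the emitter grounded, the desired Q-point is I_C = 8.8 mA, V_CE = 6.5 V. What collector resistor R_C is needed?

R_C ≈ 0.85 kΩ

Collector loop: V_CC = I_C·R_C + V_CE.
R_C = (V_CC − V_CE)/I_C = (14 − 6.5)/8.8 = 0.852 kΩ.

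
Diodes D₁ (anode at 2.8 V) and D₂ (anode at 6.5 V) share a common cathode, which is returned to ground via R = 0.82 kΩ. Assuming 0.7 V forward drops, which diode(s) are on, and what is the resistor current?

Assume both conduct. Then node N would need to be at both 2.8−0.7 = 2.1 V and 6.5−0.7 = 5.8 V, which is impossible.
Assume only D₂ conducts: V_N = 6.5 − 0.7 = 5.8 V, so I_R = 5.8/0.82 = 7.07 mA.
Check D₁: its anode-to-cathode voltage is 2.8 − 5.8 = -3 V < 0.7 V, so it is off. The assumption is consistent.

Only D₂ conducts; I_R ≈ 7.1 mA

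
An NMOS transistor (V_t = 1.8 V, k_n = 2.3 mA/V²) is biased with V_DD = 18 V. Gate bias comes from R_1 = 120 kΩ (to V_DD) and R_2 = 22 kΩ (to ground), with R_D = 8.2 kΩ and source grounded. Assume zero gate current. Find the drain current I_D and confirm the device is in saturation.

I_D ≈ 1.1 mA

V_G = V_DD·R_2/(R_1+R_2) = 18×22/142 = 2.79 V. With the source grounded, V_GS = V_G = 2.79 V.
Assume saturation: I_D = (k_n/2)(V_GS − V_t)² = (2.3/2)×(2.79 − 1.8)² = 1.15×0.989² = 1.12 mA.
V_DS = V_DD − I_D·R_D = 18 − 1.12×8.2 = 8.78 V.
Saturation requires V_DS ≥ V_GS − V_t = 0.989 V; 8.78 ≥ 0.989 ✓.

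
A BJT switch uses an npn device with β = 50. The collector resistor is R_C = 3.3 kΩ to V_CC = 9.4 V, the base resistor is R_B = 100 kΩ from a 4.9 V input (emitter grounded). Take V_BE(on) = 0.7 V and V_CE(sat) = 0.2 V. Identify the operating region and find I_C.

active; I_C ≈ 2.1 mA

Assume active. Base-emitter loop: I_B = (V_BB − V_BE)/R_B = (4.9 − 0.7)/100 = 0.042 mA.
I_C = β·I_B = 50×0.042 = 2.1 mA.
V_CE = V_CC − I_C·R_C = 9.4 − 2.1×3.3 = 2.47 V > V_CE(sat), so the active-region assumption holds.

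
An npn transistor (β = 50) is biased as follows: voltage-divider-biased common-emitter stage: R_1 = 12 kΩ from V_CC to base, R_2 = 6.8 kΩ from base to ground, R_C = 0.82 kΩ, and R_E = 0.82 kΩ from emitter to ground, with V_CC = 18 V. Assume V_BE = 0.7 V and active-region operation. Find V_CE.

V_CE ≈ 7.6 V

Thevenize the base divider: V_Th = V_CC·R_2/(R_1+R_2) = 18×6.8/18.8 = 6.51 V, R_Th = R_1‖R_2 = 4.34 kΩ.
Base-emitter loop: V_Th = I_B·R_Th + V_BE + (β+1)I_B·R_E, so I_B = (6.51 − 0.7) / (4.34 + 51×0.82) = 0.126 mA.
I_C = β·I_B = 50×0.126 = 6.29 mA, and I_E = (β+1)I_B = 6.42 mA.
V_CE = V_CC − I_C·R_C − I_E·R_E = 18 − 6.29×0.82 − 6.42×0.82 = 7.57 V.
V_CE = 7.57 V > 0.2 V confirms active-region operation.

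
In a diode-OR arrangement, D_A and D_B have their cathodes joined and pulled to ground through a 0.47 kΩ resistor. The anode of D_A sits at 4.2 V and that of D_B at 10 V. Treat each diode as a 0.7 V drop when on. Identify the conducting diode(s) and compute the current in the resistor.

Assume both conduct. Then node N would need to be at both 4.2−0.7 = 3.5 V and 10−0.7 = 9.3 V, which is impossible.
Assume only D_B conducts: V_N = 10 − 0.7 = 9.3 V, so I_R = 9.3/0.47 = 19.8 mA.
Check D_A: its anode-to-cathode voltage is 4.2 − 9.3 = -5.1 V < 0.7 V, so it is off. The assumption is consistent.

Only D_B conducts; I_R ≈ 20 mA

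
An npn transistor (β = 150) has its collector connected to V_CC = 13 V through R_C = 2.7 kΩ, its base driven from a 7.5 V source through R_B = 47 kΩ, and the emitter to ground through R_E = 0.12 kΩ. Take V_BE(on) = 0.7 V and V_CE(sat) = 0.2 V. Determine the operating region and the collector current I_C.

Assume active: I_B = (7.5 − 0.7)/(47 + 151×0.12) = 0.104 mA, I_C = β·I_B = 15.7 mA.
Then V_CE = 13 − 15.7×2.7 − 15.8×0.12 = -31.2 V < 0.2 V — the active assumption fails.
Re-solve with V_CE = 0.2 V. KCL at the emitter: V_E/R_E = (V_BB−0.7−V_E)/R_B + (V_CC−0.2−V_E)/R_C, giving V_E = 0.56 V.
I_C = (V_CC − 0.2 − V_E)/R_C = (12.8 − 0.56)/2.7 = 4.53 mA.
Check: I_B = (6.8 − 0.56)/47 = 0.133 mA, and β·I_B = 19.9 mA > I_C, confirming saturation.

saturation; I_C ≈ 4.5 mA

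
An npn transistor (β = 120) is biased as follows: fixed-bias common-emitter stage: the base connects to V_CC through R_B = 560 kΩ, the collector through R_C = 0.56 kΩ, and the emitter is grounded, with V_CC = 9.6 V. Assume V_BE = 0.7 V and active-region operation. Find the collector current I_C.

I_C ≈ 1.9 mA

Base loop: V_CC = I_B·R_B + V_BE, so I_B = (9.6 − 0.7)/560 kΩ = 0.0159 mA.
In the active region I_C = β·I_B = 120 × 0.0159 = 1.91 mA.
Collector loop: V_CE = V_CC − I_C·R_C = 9.6 − 1.91×0.56 = 8.53 V.
Since V_CE = 8.53 V > V_CE(sat) ≈ 0.2 V, the transistor is in the active region as assumed.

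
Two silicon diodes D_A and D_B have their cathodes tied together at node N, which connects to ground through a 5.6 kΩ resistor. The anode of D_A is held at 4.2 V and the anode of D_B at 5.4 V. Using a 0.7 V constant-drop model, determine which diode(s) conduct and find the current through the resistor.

Only D_B conducts; I_R ≈ 0.84 mA

Assume both conduct. Then node N would need to be at both 4.2−0.7 = 3.5 V and 5.4−0.7 = 4.7 V, which is impossible.
Assume only D_B conducts: V_N = 5.4 − 0.7 = 4.7 V, so I_R = 4.7/5.6 = 0.839 mA.
Check D_A: its anode-to-cathode voltage is 4.2 − 4.7 = -0.5 V < 0.7 V, so it is off. The assumption is consistent.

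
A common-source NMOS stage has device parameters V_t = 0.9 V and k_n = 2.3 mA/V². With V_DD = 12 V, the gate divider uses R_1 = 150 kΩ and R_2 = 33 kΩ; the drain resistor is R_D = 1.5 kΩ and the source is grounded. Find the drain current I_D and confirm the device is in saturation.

V_G = V_DD·R_2/(R_1+R_2) = 12×33/183 = 2.16 V. With the source grounded, V_GS = V_G = 2.16 V.
Assume saturation: I_D = (k_n/2)(V_GS − V_t)² = (2.3/2)×(2.16 − 0.9)² = 1.15×1.26² = 1.84 mA.
V_DS = V_DD − I_D·R_D = 12 − 1.84×1.5 = 9.24 V.
Saturation requires V_DS ≥ V_GS − V_t = 1.26 V; 9.24 ≥ 1.26 ✓.

I_D ≈ 1.8 mA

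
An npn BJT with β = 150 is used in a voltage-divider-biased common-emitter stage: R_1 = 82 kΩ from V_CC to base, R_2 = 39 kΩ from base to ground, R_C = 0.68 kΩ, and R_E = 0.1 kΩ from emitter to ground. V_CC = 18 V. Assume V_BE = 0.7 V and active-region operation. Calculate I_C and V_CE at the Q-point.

Thevenize the base divider: V_Th = V_CC·R_2/(R_1+R_2) = 18×39/121 = 5.8 V, R_Th = R_1‖R_2 = 26.4 kΩ.
Base-emitter loop: V_Th = I_B·R_Th + V_BE + (β+1)I_B·R_E, so I_B = (5.8 − 0.7) / (26.4 + 151×0.1) = 0.123 mA.
I_C = β·I_B = 150×0.123 = 18.4 mA, and I_E = (β+1)I_B = 18.5 mA.
V_CE = V_CC − I_C·R_C − I_E·R_E = 18 − 18.4×0.68 − 18.5×0.1 = 3.62 V.
V_CE = 3.62 V > 0.2 V confirms active-region operation.

I_C ≈ 18 mA, V_CE ≈ 3.6 V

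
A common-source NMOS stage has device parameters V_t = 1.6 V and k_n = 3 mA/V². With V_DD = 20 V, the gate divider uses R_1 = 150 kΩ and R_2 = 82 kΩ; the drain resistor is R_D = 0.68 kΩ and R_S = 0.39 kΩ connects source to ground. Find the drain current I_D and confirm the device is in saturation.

I_D ≈ 8.1 mA

V_G = V_DD·R_2/(R_1+R_2) = 20×82/232 = 7.07 V.
Assume saturation: I_D = (k_n/2)(V_GS − V_t)² with V_GS = V_G − I_D·R_S = 7.07 − 0.39·I_D.
Substituting gives 0.228·I_D² − 7.4·I_D + 44.9 = 0, with roots I_D = 8.07 or 24.4 mA.
The root I_D = 24.4 mA gives V_GS = -2.43 V ≤ V_t, so take I_D = 8.07 mA.
Then V_GS = 3.92 V and V_DS = V_DD − I_D(R_D+R_S) = 20 − 8.07×1.07 = 11.4 V.
Saturation requires V_DS ≥ V_GS − V_t = 2.32 V; 11.4 ≥ 2.32 ✓.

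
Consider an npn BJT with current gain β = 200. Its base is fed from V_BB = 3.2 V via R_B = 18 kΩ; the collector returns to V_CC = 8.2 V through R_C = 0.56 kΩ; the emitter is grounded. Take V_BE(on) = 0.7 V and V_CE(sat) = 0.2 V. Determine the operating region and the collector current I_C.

Assume active: I_B = (3.2 − 0.7)/18 = 0.139 mA, giving I_C = β·I_B = 27.8 mA.
But then V_CE = 8.2 − 27.8×0.56 = -7.36 V < V_CE(sat) = 0.2 V — impossible in the active region.
So the transistor is saturated. With V_CE = 0.2 V, I_C = (V_CC − 0.2)/R_C = 8/0.56 = 14.3 mA.
Check: β·I_B = 27.8 mA > I_C = 14.3 mA, confirming saturation.

saturation; I_C ≈ 14 mA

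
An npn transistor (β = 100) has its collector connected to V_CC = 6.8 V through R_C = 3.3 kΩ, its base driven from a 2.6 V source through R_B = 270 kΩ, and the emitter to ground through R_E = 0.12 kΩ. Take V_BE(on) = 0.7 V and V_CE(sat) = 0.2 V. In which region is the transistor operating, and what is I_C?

active; I_C ≈ 0.67 mA

Assume active. Base-emitter loop: I_B = (V_BB − V_BE)/(R_B + (β+1)R_E) = (2.6 − 0.7)/(270 + 101×0.12) = 0.00673 mA.
I_C = β·I_B = 100×0.00673 = 0.673 mA.
V_CE = V_CC − I_C·R_C − I_E·R_E = 6.8 − 0.673×3.3 − 0.68×0.12 = 4.5 V > V_CE(sat), so the active-region assumption holds.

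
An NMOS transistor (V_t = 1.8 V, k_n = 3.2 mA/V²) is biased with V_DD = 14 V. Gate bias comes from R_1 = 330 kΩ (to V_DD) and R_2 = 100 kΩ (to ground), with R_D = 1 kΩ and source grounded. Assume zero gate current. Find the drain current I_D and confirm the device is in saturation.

I_D ≈ 3.4 mA

V_G = V_DD·R_2/(R_1+R_2) = 14×100/430 = 3.26 V. With the source grounded, V_GS = V_G = 3.26 V.
Assume saturation: I_D = (k_n/2)(V_GS − V_t)² = (3.2/2)×(3.26 − 1.8)² = 1.6×1.46² = 3.39 mA.
V_DS = V_DD − I_D·R_D = 14 − 3.39×1 = 10.6 V.
Saturation requires V_DS ≥ V_GS − V_t = 1.46 V; 10.6 ≥ 1.46 ✓.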